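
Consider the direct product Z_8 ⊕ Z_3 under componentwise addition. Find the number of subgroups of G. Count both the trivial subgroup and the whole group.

|G| = 24, so by Lagrange every subgroup order divides 24. Divisors: 1, 2, 3, 4, 6, 8, 12, 24.
Subgroups by order — order 1: 1; order 2: 1; order 3: 1; order 4: 1; order 6: 1; order 8: 1; order 12: 1; order 24: 1.
Total: 1 + 1 + 1 + 1 + 1 + 1 + 1 + 1 = 8.

8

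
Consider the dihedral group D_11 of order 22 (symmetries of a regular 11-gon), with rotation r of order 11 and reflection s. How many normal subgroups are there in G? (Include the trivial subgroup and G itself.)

G has 14 subgroups. Checking conjugation-invariance by order — order 1: 1/1 normal; order 2: 0/11 normal; order 11: 1/1 normal; order 22: 1/1 normal.
Total normal subgroups: 3.

3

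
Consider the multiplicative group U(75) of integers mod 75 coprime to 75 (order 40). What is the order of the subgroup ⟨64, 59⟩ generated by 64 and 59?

20

|⟨64⟩| = 10 and |⟨59⟩| = 10, so |H| is a multiple of lcm(10, 10) = 10 and divides |G| = 40.
Closing under the operation: H = {1, 4, 11, 14, 16, 19, 26, 29, 31, 34, 41, 44, 46, 49, 56, 59, 61, 64, 71, 74}, so |H| = 20.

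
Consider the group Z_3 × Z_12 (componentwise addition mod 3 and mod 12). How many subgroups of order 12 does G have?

|G| = 36 and 12 | 36, so subgroups of order 12 are possible by Lagrange.
The subgroups of order 12 are: {(0,0), (0,1), (0,2), (0,3), (0,4), (0,5), (0,6), (0,7), (0,8), (0,9), (0,10), (0,11)}; {(0,0), (0,3), (0,6), (0,9), (1,0), (1,3), (1,6), (1,9), (2,0), (2,3), (2,6), (2,9)}; {(0,0), (0,3), (0,6), (0,9), (1,1), (1,4), (1,7), (1,10), (2,2), (2,5), (2,8), (2,11)}; {(0,0), (0,3), (0,6), (0,9), (1,2), (1,5), (1,8), (1,11), (2,1), (2,4), (2,7), (2,10)}.
So G has 4 subgroups of order 12.

4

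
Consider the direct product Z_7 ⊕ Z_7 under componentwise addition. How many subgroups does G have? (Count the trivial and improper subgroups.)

10

|G| = 49, so by Lagrange every subgroup order divides 49. Divisors: 1, 7, 49.
Subgroups by order — order 1: 1; order 7: 8; order 49: 1.
Total: 1 + 8 + 1 = 10.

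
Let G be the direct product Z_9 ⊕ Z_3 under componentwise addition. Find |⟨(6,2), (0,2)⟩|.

|⟨(6,2)⟩| = 3 and |⟨(0,2)⟩| = 3, so |H| is a multiple of lcm(3, 3) = 3 and divides |G| = 27.
Closing under the operation: H = {(0,0), (0,1), (0,2), (3,0), (3,1), (3,2), (6,0), (6,1), (6,2)}, so |H| = 9.

9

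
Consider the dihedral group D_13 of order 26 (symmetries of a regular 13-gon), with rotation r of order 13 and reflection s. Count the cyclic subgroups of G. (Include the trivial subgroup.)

15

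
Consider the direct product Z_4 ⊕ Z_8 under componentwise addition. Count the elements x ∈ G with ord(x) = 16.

0

An element (a,b) has order lcm(ord(a), ord(b)); count pairs with lcm equal to 16.
Enumerating gives 0 such elements.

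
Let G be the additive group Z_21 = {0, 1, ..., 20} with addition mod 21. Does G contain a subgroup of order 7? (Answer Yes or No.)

7 | 21. A subgroup of order 7 is {0, 3, 6, 9, 12, 15, 18}.

Yes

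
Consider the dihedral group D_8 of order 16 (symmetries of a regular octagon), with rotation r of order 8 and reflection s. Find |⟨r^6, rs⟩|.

|⟨r^6⟩| = 4 and |⟨rs⟩| = 2, so |H| is a multiple of lcm(4, 2) = 4 and divides |G| = 16.
Closing under the operation: H = {e, r^2, r^4, r^6, rs, r^3s, r^5s, r^7s}, so |H| = 8.

8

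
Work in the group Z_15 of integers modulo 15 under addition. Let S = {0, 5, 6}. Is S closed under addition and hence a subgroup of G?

5 ∈ S but its inverse 10 ∉ S, so S is not a subgroup.

No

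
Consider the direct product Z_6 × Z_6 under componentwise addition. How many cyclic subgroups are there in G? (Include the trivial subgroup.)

20

A cyclic subgroup of order d is generated by each of its φ(d) elements of order d, so the cyclic subgroups of order d number (#elements of order d)/φ(d).
Cyclic subgroups by order — order 1: 1; order 2: 3; order 3: 4; order 6: 12.
Total: 20.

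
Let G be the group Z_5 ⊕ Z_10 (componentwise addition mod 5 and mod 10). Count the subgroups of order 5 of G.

6

|G| = 50 and 5 | 50, so subgroups of order 5 are possible by Lagrange.
The subgroups of order 5 are: {(0,0), (0,2), (0,4), (0,6), (0,8)}; {(0,0), (1,0), (2,0), (3,0), (4,0)}; {(0,0), (1,2), (2,4), (3,6), (4,8)}; {(0,0), (1,4), (2,8), (3,2), (4,6)}; … (6 in all).
So G has 6 subgroups of order 5.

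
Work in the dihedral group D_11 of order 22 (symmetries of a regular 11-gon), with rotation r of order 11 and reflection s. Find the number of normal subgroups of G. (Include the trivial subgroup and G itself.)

G has 14 subgroups. Checking conjugation-invariance by order — order 1: 1/1 normal; order 2: 0/11 normal; order 11: 1/1 normal; order 22: 1/1 normal.
Total normal subgroups: 3.

3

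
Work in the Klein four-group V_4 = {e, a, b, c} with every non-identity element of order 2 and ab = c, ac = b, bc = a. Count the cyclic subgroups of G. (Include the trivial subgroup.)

4

A cyclic subgroup of order d is generated by each of its φ(d) elements of order d, so the cyclic subgroups of order d number (#elements of order d)/φ(d).
Cyclic subgroups by order — order 1: 1; order 2: 3.
Total: 4.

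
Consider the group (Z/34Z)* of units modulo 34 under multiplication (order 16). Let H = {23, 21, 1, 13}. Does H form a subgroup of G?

23 ∈ H but its inverse 3 ∉ H, so H is not a subgroup.

No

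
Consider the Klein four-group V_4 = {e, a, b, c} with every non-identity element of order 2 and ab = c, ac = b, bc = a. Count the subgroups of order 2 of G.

|G| = 4 and 2 | 4, so subgroups of order 2 are possible by Lagrange.
The subgroups of order 2 are: {e, a}; {e, b}; {e, c}.
So G has 3 subgroups of order 2.

3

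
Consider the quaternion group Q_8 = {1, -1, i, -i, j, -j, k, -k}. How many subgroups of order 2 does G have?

|G| = 8 and 2 | 8, so subgroups of order 2 are possible by Lagrange.
The subgroups of order 2 are: {1, -1}.
So G has 1 subgroup of order 2.

1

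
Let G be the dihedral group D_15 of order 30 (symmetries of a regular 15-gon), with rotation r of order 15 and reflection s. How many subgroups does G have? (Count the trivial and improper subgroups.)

28

|G| = 30, so by Lagrange every subgroup order divides 30. Divisors: 1, 2, 3, 5, 6, 10, 15, 30.
Subgroups by order — order 1: 1; order 2: 15; order 3: 1; order 5: 1; order 6: 5; order 10: 3; order 15: 1; order 30: 1.
Total: 1 + 15 + 1 + 1 + 5 + 3 + 1 + 1 = 28.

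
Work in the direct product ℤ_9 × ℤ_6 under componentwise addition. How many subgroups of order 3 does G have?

4

|G| = 54 and 3 | 54, so subgroups of order 3 are possible by Lagrange.
The subgroups of order 3 are: {(0,0), (0,2), (0,4)}; {(0,0), (3,0), (6,0)}; {(0,0), (3,2), (6,4)}; {(0,0), (3,4), (6,2)}.
So G has 4 subgroups of order 3.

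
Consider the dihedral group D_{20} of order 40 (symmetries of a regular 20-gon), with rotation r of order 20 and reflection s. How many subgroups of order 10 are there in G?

5

|G| = 40 and 10 | 40, so subgroups of order 10 are possible by Lagrange.
The subgroups of order 10 are: {e, r^2, r^4, r^6, r^8, r^10, r^12, r^14, r^16, r^18}; {e, r^4, r^8, r^12, r^16, r^2s, r^6s, r^10s, r^14s, r^18s}; {e, r^4, r^8, r^12, r^16, r^3s, r^7s, r^11s, r^15s, r^19s}; {e, r^4, r^8, r^12, r^16, s, r^4s, r^8s, r^12s, r^16s}; … (5 in all).
So G has 5 subgroups of order 10.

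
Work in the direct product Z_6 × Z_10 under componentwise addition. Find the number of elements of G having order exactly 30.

An element (a,b) has order lcm(ord(a), ord(b)); count pairs with lcm equal to 30.
Enumerating gives 24 such elements.

24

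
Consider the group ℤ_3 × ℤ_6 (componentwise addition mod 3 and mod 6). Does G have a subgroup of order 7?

No

7 does not divide |G| = 18, so by Lagrange no subgroup of order 7 exists.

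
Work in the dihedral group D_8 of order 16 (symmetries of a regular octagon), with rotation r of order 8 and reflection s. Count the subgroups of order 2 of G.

9

|G| = 16 and 2 | 16, so subgroups of order 2 are possible by Lagrange.
The subgroups of order 2 are: {e, r^2s}; {e, r^3s}; {e, r^4}; {e, r^4s}; … (9 in all).
So G has 9 subgroups of order 2.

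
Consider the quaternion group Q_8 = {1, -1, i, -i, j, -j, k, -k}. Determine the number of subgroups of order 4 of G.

|G| = 8 and 4 | 8, so subgroups of order 4 are possible by Lagrange.
The subgroups of order 4 are: {1, -1, i, -i}; {1, -1, j, -j}; {1, -1, k, -k}.
So G has 3 subgroups of order 4.

3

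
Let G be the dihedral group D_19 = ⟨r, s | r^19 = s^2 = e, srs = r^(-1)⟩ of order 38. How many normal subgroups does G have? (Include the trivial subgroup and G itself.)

3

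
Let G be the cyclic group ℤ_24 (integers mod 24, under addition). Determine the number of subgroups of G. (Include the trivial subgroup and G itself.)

Subgroups of the cyclic group ℤ_24 correspond bijectively to divisors of 24.
Divisors of 24: 1, 2, 3, 4, 6, 8, 12, 24.
So ℤ_24 has 8 subgroups.

8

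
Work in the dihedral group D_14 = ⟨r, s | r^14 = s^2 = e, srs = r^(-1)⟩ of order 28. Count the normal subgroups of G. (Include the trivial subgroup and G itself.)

7

G has 28 subgroups. Checking conjugation-invariance by order — order 1: 1/1 normal; order 2: 1/15 normal; order 4: 0/7 normal; order 7: 1/1 normal; order 14: 3/3 normal; order 28: 1/1 normal.
Total normal subgroups: 7.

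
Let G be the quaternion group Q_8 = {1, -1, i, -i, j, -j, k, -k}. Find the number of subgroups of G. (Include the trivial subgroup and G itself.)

6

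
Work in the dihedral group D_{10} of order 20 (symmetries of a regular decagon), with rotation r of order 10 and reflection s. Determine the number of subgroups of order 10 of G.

|G| = 20 and 10 | 20, so subgroups of order 10 are possible by Lagrange.
The subgroups of order 10 are: {e, r, r^2, r^3, r^4, r^5, r^6, r^7, r^8, r^9}; {e, r^2, r^4, r^6, r^8, s, r^2s, r^4s, r^6s, r^8s}; {e, r^2, r^4, r^6, r^8, rs, r^3s, r^5s, r^7s, r^9s}.
So G has 3 subgroups of order 10.

3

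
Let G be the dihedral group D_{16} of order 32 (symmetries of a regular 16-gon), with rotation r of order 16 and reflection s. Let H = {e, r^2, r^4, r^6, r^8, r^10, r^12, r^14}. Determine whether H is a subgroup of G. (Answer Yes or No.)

Yes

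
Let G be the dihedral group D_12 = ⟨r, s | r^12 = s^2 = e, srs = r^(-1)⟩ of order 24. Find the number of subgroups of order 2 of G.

13

|G| = 24 and 2 | 24, so subgroups of order 2 are possible by Lagrange.
The subgroups of order 2 are: {e, r^10s}; {e, r^11s}; {e, r^2s}; {e, r^3s}; … (13 in all).
So G has 13 subgroups of order 2.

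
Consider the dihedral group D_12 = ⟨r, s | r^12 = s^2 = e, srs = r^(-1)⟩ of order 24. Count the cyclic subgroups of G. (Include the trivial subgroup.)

18

Group the elements of G by the cyclic subgroup they generate; each cyclic subgroup of order d accounts for φ(d) elements.
Cyclic subgroups by order — order 1: 1; order 2: 13; order 3: 1; order 4: 1; order 6: 1; order 12: 1.
Total: 18.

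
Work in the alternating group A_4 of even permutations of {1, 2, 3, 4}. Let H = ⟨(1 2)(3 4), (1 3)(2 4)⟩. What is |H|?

|⟨(1 2)(3 4)⟩| = 2 and |⟨(1 3)(2 4)⟩| = 2, so |H| is a multiple of lcm(2, 2) = 2 and divides |G| = 12.
Closing under the operation: H = {e, (1 2)(3 4), (1 3)(2 4), (1 4)(2 3)}, so |H| = 4.

4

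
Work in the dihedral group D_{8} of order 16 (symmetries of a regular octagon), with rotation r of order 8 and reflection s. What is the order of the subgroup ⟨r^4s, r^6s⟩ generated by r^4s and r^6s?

|⟨r^4s⟩| = 2 and |⟨r^6s⟩| = 2, so |H| is a multiple of lcm(2, 2) = 2 and divides |G| = 16.
Closing under the operation: H = {e, r^2, r^4, r^6, s, r^2s, r^4s, r^6s}, so |H| = 8.

8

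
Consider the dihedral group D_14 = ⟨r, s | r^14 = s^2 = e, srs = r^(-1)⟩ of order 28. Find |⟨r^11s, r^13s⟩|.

|⟨r^11s⟩| = 2 and |⟨r^13s⟩| = 2, so |H| is a multiple of lcm(2, 2) = 2 and divides |G| = 28.
Closing under the operation: H = {e, r^2, r^4, r^6, r^8, r^10, r^12, rs, r^3s, r^5s, r^7s, r^9s, r^11s, r^13s}, so |H| = 14.

14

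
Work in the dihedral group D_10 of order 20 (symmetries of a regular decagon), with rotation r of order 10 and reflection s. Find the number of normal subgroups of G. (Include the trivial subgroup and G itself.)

7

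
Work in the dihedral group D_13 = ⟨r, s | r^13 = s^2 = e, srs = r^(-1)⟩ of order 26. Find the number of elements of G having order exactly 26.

0

No element of G has order 26 (even though 26 | 26).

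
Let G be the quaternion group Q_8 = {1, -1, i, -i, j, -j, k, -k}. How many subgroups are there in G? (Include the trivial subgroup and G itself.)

|G| = 8, so by Lagrange every subgroup order divides 8. Divisors: 1, 2, 4, 8.
Subgroups by order — order 1: 1; order 2: 1; order 4: 3; order 8: 1.
Total: 1 + 1 + 3 + 1 = 6.

6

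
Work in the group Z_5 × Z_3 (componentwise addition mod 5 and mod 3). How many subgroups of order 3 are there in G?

|G| = 15 and 3 | 15, so subgroups of order 3 are possible by Lagrange.
The subgroups of order 3 are: {(0,0), (0,1), (0,2)}.
So G has 1 subgroup of order 3.

1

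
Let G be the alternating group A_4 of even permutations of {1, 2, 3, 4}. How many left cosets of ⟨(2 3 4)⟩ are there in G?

4

|⟨(2 3 4)⟩| = 3 and |G| = 12.
By Lagrange, [G : H] = |G|/|H| = 12/3 = 4.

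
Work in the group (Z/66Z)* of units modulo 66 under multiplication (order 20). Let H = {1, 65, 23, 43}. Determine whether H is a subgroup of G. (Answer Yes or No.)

|H| = 4 divides |G| = 20, consistent with Lagrange.
H contains the identity, every element's inverse is in H, and H is closed under ·: it is a subgroup.

Yes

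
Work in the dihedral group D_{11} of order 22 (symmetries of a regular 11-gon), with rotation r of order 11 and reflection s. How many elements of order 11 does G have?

10

Enumerating element orders in G gives 10 elements of order 11.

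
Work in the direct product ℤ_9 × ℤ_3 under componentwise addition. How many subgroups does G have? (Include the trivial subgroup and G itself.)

10

|G| = 27, so by Lagrange every subgroup order divides 27. Divisors: 1, 3, 9, 27.
Subgroups by order — order 1: 1; order 3: 4; order 9: 4; order 27: 1.
Total: 1 + 4 + 4 + 1 = 10.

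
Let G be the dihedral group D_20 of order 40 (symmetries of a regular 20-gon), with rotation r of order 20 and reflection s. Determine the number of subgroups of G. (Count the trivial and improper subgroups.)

48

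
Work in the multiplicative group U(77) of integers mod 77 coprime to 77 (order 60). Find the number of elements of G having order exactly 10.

Enumerating element orders in G gives 12 elements of order 10.

12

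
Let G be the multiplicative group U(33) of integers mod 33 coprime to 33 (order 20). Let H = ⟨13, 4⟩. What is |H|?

10

|⟨13⟩| = 10 and |⟨4⟩| = 5, so |H| is a multiple of lcm(10, 5) = 10 and divides |G| = 20.
Closing under the operation: H = {1, 4, 7, 10, 13, 16, 19, 25, 28, 31}, so |H| = 10.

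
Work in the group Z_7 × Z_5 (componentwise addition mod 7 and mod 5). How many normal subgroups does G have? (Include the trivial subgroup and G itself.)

G is abelian, so every subgroup is normal.
G has 4 subgroups in total, hence 4 normal subgroups.

4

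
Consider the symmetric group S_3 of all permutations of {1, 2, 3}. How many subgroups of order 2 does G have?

3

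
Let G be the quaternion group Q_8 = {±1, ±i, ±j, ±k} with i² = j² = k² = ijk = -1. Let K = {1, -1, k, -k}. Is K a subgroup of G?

Yes

|K| = 4 divides |G| = 8, consistent with Lagrange.
K contains the identity, every element's inverse is in K, and K is closed under ·: it is a subgroup.
In fact K = ⟨-k⟩.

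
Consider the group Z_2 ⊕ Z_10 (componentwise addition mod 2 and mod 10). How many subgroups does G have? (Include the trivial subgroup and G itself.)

|G| = 20, so by Lagrange every subgroup order divides 20. Divisors: 1, 2, 4, 5, 10, 20.
Subgroups by order — order 1: 1; order 2: 3; order 4: 1; order 5: 1; order 10: 3; order 20: 1.
Total: 1 + 3 + 1 + 1 + 3 + 1 = 10.

10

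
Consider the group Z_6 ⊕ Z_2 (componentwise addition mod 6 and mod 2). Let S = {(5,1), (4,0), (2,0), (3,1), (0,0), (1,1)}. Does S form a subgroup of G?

Yes

|S| = 6 divides |G| = 12, consistent with Lagrange.
S contains the identity, every element's inverse is in S, and S is closed under +: it is a subgroup.
In fact S = ⟨(1,1)⟩.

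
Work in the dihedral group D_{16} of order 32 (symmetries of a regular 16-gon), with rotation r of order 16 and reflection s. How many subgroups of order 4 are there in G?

9

|G| = 32 and 4 | 32, so subgroups of order 4 are possible by Lagrange.
The subgroups of order 4 are: {e, r^8, r^2s, r^10s}; {e, r^8, r^3s, r^11s}; {e, r^4, r^8, r^12}; {e, r^8, r^4s, r^12s}; … (9 in all).
So G has 9 subgroups of order 4.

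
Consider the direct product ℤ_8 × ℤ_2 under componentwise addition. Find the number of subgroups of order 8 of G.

|G| = 16 and 8 | 16, so subgroups of order 8 are possible by Lagrange.
The subgroups of order 8 are: {(0,0), (0,1), (2,0), (2,1), (4,0), (4,1), (6,0), (6,1)}; {(0,0), (1,0), (2,0), (3,0), (4,0), (5,0), (6,0), (7,0)}; {(0,0), (1,1), (2,0), (3,1), (4,0), (5,1), (6,0), (7,1)}.
So G has 3 subgroups of order 8.

3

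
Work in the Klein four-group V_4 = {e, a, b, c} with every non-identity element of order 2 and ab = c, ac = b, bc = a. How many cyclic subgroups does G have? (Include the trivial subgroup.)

Group the elements of G by the cyclic subgroup they generate; each cyclic subgroup of order d accounts for φ(d) elements.
Cyclic subgroups by order — order 1: 1; order 2: 3.
Total: 4.

4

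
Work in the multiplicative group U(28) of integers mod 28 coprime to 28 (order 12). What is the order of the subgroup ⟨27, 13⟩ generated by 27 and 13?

|⟨27⟩| = 2 and |⟨13⟩| = 2, so |H| is a multiple of lcm(2, 2) = 2 and divides |G| = 12.
Closing under the operation: H = {1, 13, 15, 27}, so |H| = 4.

4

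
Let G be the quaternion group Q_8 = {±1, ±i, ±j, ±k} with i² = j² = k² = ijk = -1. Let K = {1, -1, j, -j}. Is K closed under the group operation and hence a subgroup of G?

|K| = 4 divides |G| = 8, consistent with Lagrange.
K contains the identity, every element's inverse is in K, and K is closed under ·: it is a subgroup.
In fact K = ⟨j⟩.

Yes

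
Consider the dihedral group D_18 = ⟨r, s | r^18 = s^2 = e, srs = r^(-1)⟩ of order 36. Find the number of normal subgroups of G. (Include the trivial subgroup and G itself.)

9

G has 45 subgroups. Checking conjugation-invariance by order — order 1: 1/1 normal; order 2: 1/19 normal; order 3: 1/1 normal; order 4: 0/9 normal; order 6: 1/7 normal; order 9: 1/1 normal; order 12: 0/3 normal; order 18: 3/3 normal; order 36: 1/1 normal.
Total normal subgroups: 9.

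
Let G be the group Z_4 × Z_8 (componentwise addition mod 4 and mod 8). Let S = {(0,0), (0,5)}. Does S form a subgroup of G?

(0,5) ∈ S but its inverse (0,3) ∉ S, so S is not a subgroup.

No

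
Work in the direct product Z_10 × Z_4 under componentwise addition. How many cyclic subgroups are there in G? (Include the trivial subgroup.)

Group the elements of G by the cyclic subgroup they generate; each cyclic subgroup of order d accounts for φ(d) elements.
Cyclic subgroups by order — order 1: 1; order 2: 3; order 4: 2; order 5: 1; order 10: 3; order 20: 2.
Total: 12.

12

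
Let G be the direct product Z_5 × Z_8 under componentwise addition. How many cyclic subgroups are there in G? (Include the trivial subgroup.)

8

Group the elements of G by the cyclic subgroup they generate; each cyclic subgroup of order d accounts for φ(d) elements.
Cyclic subgroups by order — order 1: 1; order 2: 1; order 4: 1; order 5: 1; order 8: 1; order 10: 1; order 20: 1; order 40: 1.
Total: 8.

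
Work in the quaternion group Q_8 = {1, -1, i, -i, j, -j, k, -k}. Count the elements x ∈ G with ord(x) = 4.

6

The elements of order 4 are: i, -i, j, -j, k, -k.
That's 6.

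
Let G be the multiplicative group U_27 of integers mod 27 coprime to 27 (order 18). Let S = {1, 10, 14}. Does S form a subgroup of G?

No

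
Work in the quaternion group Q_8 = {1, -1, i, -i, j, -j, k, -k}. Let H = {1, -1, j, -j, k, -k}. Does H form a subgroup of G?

No

|H| = 6 does not divide |G| = 8, so by Lagrange H is not a subgroup.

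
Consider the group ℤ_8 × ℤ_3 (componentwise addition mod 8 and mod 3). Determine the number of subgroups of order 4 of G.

1

|G| = 24 and 4 | 24, so subgroups of order 4 are possible by Lagrange.
The subgroups of order 4 are: {(0,0), (2,0), (4,0), (6,0)}.
So G has 1 subgroup of order 4.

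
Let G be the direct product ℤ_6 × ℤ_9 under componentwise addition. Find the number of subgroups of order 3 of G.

4

|G| = 54 and 3 | 54, so subgroups of order 3 are possible by Lagrange.
The subgroups of order 3 are: {(0,0), (0,3), (0,6)}; {(0,0), (2,0), (4,0)}; {(0,0), (2,3), (4,6)}; {(0,0), (2,6), (4,3)}.
So G has 4 subgroups of order 3.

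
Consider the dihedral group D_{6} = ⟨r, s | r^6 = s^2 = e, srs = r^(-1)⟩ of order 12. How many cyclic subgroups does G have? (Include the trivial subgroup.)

Each element a generates a cyclic subgroup ⟨a⟩; distinct elements may generate the same one (a cyclic group of order d has φ(d) generators).
Cyclic subgroups by order — order 1: 1; order 2: 7; order 3: 1; order 6: 1.
Total: 10.

10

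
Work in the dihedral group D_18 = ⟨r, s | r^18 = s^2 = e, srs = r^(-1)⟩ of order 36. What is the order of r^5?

18

Computing powers of r^5: the smallest k with (r^5)^k = e is k = 18.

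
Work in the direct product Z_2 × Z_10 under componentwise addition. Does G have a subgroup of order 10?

10 | 20. A subgroup of order 10 is {(0,0), (0,1), (0,2), (0,3), (0,4), (0,5), (0,6), (0,7), (0,8), (0,9)}.

Yes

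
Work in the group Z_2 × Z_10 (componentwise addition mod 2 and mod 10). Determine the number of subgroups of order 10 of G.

|G| = 20 and 10 | 20, so subgroups of order 10 are possible by Lagrange.
The subgroups of order 10 are: {(0,0), (0,1), (0,2), (0,3), (0,4), (0,5), (0,6), (0,7), (0,8), (0,9)}; {(0,0), (0,2), (0,4), (0,6), (0,8), (1,0), (1,2), (1,4), (1,6), (1,8)}; {(0,0), (0,2), (0,4), (0,6), (0,8), (1,1), (1,3), (1,5), (1,7), (1,9)}.
So G has 3 subgroups of order 10.

3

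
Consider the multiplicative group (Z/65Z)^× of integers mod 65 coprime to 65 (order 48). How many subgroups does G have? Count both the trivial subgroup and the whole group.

|G| = 48, so by Lagrange every subgroup order divides 48. Divisors: 1, 2, 3, 4, 6, 8, 12, 16, 24, 48.
Subgroups by order — order 1: 1; order 2: 3; order 3: 1; order 4: 7; order 6: 3; order 8: 3; order 12: 7; order 16: 1; order 24: 3; order 48: 1.
Total: 1 + 3 + 1 + 7 + 3 + 3 + 7 + 1 + 3 + 1 = 30.

30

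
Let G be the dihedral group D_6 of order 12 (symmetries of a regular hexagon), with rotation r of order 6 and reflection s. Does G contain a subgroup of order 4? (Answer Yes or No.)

Yes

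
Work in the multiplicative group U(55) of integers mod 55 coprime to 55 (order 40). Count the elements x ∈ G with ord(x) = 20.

16

Enumerating element orders in G gives 16 elements of order 20.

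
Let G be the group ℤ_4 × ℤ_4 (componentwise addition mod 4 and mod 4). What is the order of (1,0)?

4

The order of (1,0) in Z_4 × Z_4 is lcm(ord(1) in Z_4, ord(0) in Z_4).
ord(1) = 4 and ord(0) = 1, so |⟨(1,0)⟩| = lcm(4, 1) = 4.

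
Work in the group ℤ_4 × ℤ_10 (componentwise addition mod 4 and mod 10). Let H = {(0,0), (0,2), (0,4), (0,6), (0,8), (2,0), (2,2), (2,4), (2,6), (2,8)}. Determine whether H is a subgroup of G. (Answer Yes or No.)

Yes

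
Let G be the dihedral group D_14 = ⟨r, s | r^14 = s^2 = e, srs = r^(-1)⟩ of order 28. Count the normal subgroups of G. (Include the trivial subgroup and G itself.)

7

G has 28 subgroups. Checking conjugation-invariance by order — order 1: 1/1 normal; order 2: 1/15 normal; order 4: 0/7 normal; order 7: 1/1 normal; order 14: 3/3 normal; order 28: 1/1 normal.
Total normal subgroups: 7.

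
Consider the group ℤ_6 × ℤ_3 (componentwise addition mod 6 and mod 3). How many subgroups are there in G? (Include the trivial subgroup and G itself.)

|G| = 18, so by Lagrange every subgroup order divides 18. Divisors: 1, 2, 3, 6, 9, 18.
Subgroups by order — order 1: 1; order 2: 1; order 3: 4; order 6: 4; order 9: 1; order 18: 1.
Total: 1 + 1 + 4 + 4 + 1 + 1 = 12.

12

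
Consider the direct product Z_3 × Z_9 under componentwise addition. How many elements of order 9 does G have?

18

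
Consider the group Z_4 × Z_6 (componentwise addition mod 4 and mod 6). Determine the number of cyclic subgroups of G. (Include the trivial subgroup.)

12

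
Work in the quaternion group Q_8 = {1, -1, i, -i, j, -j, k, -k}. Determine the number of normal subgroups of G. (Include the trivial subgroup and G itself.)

6

G has 6 subgroups. Checking conjugation-invariance by order — order 1: 1/1 normal; order 2: 1/1 normal; order 4: 3/3 normal; order 8: 1/1 normal.
Total normal subgroups: 6.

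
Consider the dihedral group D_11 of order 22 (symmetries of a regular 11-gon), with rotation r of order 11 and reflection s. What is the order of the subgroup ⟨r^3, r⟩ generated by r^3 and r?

11

|⟨r^3⟩| = 11 and |⟨r⟩| = 11, so |H| is a multiple of lcm(11, 11) = 11 and divides |G| = 22.
Closing under the operation: H = {e, r, r^2, r^3, r^4, r^5, r^6, r^7, r^8, r^9, r^10}, so |H| = 11.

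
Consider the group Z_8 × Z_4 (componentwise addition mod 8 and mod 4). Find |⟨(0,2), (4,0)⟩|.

|⟨(0,2)⟩| = 2 and |⟨(4,0)⟩| = 2, so |H| is a multiple of lcm(2, 2) = 2 and divides |G| = 32.
Closing under the operation: H = {(0,0), (0,2), (4,0), (4,2)}, so |H| = 4.

4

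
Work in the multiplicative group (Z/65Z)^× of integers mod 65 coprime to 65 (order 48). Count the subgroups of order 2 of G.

3

|G| = 48 and 2 | 48, so subgroups of order 2 are possible by Lagrange.
The subgroups of order 2 are: {1, 14}; {1, 51}; {1, 64}.
So G has 3 subgroups of order 2.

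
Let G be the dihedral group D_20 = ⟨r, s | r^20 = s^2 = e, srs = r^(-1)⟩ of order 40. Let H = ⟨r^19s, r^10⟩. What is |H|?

4

|⟨r^19s⟩| = 2 and |⟨r^10⟩| = 2, so |H| is a multiple of lcm(2, 2) = 2 and divides |G| = 40.
Closing under the operation: H = {e, r^10, r^9s, r^19s}, so |H| = 4.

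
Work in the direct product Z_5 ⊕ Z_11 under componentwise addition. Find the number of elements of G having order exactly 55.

40

An element (a,b) has order lcm(ord(a), ord(b)); count pairs with lcm equal to 55.
Enumerating gives 40 such elements.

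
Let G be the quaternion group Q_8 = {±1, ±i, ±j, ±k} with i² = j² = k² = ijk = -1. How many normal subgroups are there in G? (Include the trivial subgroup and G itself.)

G has 6 subgroups. Checking conjugation-invariance by order — order 1: 1/1 normal; order 2: 1/1 normal; order 4: 3/3 normal; order 8: 1/1 normal.
Total normal subgroups: 6.

6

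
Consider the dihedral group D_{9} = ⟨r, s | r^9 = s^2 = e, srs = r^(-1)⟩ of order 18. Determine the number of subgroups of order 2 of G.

|G| = 18 and 2 | 18, so subgroups of order 2 are possible by Lagrange.
The subgroups of order 2 are: {e, r^2s}; {e, r^3s}; {e, r^4s}; {e, r^5s}; … (9 in all).
So G has 9 subgroups of order 2.

9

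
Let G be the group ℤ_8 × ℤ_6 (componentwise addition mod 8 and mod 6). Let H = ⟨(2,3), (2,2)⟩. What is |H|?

24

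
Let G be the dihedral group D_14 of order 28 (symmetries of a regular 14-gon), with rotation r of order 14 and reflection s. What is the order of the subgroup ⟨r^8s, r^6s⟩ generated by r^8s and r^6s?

14

|⟨r^8s⟩| = 2 and |⟨r^6s⟩| = 2, so |H| is a multiple of lcm(2, 2) = 2 and divides |G| = 28.
Closing under the operation: H = {e, r^2, r^4, r^6, r^8, r^10, r^12, s, r^2s, r^4s, r^6s, r^8s, r^10s, r^12s}, so |H| = 14.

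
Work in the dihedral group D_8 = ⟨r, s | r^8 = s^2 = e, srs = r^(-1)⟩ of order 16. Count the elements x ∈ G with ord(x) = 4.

2

The elements of order 4 are: r^2, r^6.
That's 2.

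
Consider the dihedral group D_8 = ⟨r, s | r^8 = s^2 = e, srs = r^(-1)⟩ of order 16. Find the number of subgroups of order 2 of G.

9

|G| = 16 and 2 | 16, so subgroups of order 2 are possible by Lagrange.
The subgroups of order 2 are: {e, r^2s}; {e, r^3s}; {e, r^4}; {e, r^4s}; … (9 in all).
So G has 9 subgroups of order 2.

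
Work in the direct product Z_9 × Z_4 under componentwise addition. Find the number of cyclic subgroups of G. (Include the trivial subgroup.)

9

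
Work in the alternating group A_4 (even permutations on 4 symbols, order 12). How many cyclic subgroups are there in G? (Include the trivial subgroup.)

8

A cyclic subgroup of order d is generated by each of its φ(d) elements of order d, so the cyclic subgroups of order d number (#elements of order d)/φ(d).
Cyclic subgroups by order — order 1: 1; order 2: 3; order 3: 4.
Total: 8.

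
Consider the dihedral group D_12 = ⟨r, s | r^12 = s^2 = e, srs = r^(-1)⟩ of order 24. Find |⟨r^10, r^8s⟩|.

12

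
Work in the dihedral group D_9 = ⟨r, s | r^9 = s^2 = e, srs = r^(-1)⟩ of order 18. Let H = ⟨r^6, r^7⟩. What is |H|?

9

|⟨r^6⟩| = 3 and |⟨r^7⟩| = 9, so |H| is a multiple of lcm(3, 9) = 9 and divides |G| = 18.
Closing under the operation: H = {e, r, r^2, r^3, r^4, r^5, r^6, r^7, r^8}, so |H| = 9.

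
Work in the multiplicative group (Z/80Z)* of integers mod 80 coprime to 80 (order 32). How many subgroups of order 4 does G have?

|G| = 32 and 4 | 32, so subgroups of order 4 are possible by Lagrange.
The subgroups of order 4 are: {1, 11, 41, 51}; {1, 9, 13, 37}; {1, 17, 33, 49}; {1, 19, 41, 59}; … (19 in all).
So G has 19 subgroups of order 4.

19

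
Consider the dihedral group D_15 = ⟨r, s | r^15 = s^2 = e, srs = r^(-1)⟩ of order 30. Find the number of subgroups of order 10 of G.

|G| = 30 and 10 | 30, so subgroups of order 10 are possible by Lagrange.
The subgroups of order 10 are: {e, r^3, r^6, r^9, r^12, rs, r^4s, r^7s, r^10s, r^13s}; {e, r^3, r^6, r^9, r^12, r^2s, r^5s, r^8s, r^11s, r^14s}; {e, r^3, r^6, r^9, r^12, s, r^3s, r^6s, r^9s, r^12s}.
So G has 3 subgroups of order 10.

3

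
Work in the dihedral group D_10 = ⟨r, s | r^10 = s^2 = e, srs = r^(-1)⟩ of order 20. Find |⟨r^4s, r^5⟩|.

4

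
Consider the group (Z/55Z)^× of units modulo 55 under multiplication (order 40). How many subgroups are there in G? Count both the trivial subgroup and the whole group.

|G| = 40, so by Lagrange every subgroup order divides 40. Divisors: 1, 2, 4, 5, 8, 10, 20, 40.
Subgroups by order — order 1: 1; order 2: 3; order 4: 3; order 5: 1; order 8: 1; order 10: 3; order 20: 3; order 40: 1.
Total: 1 + 3 + 3 + 1 + 1 + 3 + 3 + 1 = 16.

16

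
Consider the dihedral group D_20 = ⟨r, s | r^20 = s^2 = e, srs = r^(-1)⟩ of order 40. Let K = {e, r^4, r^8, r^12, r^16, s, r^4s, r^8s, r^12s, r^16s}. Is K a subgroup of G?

Yes

|K| = 10 divides |G| = 40, consistent with Lagrange.
K contains the identity, every element's inverse is in K, and K is closed under ·: it is a subgroup.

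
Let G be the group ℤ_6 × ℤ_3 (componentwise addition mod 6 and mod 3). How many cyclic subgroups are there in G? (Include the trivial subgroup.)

Each element a generates a cyclic subgroup ⟨a⟩; distinct elements may generate the same one (a cyclic group of order d has φ(d) generators).
Cyclic subgroups by order — order 1: 1; order 2: 1; order 3: 4; order 6: 4.
Total: 10.

10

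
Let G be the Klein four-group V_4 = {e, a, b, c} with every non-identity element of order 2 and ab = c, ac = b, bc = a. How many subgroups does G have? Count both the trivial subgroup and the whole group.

|G| = 4, so by Lagrange every subgroup order divides 4. Divisors: 1, 2, 4.
Subgroups by order — order 1: 1; order 2: 3; order 4: 1.
Total: 1 + 3 + 1 = 5.

5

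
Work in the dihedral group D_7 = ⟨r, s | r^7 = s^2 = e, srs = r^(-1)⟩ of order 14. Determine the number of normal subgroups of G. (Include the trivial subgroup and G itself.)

3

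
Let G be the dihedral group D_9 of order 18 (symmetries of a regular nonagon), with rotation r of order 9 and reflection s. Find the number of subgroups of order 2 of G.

9

|G| = 18 and 2 | 18, so subgroups of order 2 are possible by Lagrange.
The subgroups of order 2 are: {e, r^2s}; {e, r^3s}; {e, r^4s}; {e, r^5s}; … (9 in all).
So G has 9 subgroups of order 2.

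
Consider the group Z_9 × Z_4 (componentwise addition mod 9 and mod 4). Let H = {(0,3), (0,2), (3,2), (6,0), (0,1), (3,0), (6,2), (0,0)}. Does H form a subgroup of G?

No

|H| = 8 does not divide |G| = 36, so by Lagrange H is not a subgroup.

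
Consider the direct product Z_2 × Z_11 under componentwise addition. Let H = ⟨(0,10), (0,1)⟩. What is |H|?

|⟨(0,10)⟩| = 11 and |⟨(0,1)⟩| = 11, so |H| is a multiple of lcm(11, 11) = 11 and divides |G| = 22.
Closing under the operation: H = {(0,0), (0,1), (0,2), (0,3), (0,4), (0,5), (0,6), (0,7), (0,8), (0,9), (0,10)}, so |H| = 11.

11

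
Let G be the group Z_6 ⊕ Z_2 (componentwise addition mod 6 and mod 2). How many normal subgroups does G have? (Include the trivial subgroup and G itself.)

10

G is abelian, so every subgroup is normal.
G has 10 subgroups in total, hence 10 normal subgroups.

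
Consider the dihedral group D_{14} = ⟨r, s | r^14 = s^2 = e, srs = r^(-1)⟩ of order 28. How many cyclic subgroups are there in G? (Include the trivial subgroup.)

18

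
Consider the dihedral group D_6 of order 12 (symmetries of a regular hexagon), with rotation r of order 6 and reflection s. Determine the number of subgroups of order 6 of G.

|G| = 12 and 6 | 12, so subgroups of order 6 are possible by Lagrange.
The subgroups of order 6 are: {e, r, r^2, r^3, r^4, r^5}; {e, r^2, r^4, s, r^2s, r^4s}; {e, r^2, r^4, rs, r^3s, r^5s}.
So G has 3 subgroups of order 6.

3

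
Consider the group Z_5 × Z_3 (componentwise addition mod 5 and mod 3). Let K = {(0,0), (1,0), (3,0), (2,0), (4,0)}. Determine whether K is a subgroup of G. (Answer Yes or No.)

|K| = 5 divides |G| = 15, consistent with Lagrange.
K contains the identity, every element's inverse is in K, and K is closed under +: it is a subgroup.
In fact K = ⟨(4,0)⟩.

Yes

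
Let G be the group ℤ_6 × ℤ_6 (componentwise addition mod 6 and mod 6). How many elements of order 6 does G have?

24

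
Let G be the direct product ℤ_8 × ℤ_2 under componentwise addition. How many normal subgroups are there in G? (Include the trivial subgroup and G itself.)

11

G is abelian, so every subgroup is normal.
G has 11 subgroups in total, hence 11 normal subgroups.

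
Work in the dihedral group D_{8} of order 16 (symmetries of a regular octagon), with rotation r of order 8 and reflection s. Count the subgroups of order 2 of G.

9

|G| = 16 and 2 | 16, so subgroups of order 2 are possible by Lagrange.
The subgroups of order 2 are: {e, r^2s}; {e, r^3s}; {e, r^4}; {e, r^4s}; … (9 in all).
So G has 9 subgroups of order 2.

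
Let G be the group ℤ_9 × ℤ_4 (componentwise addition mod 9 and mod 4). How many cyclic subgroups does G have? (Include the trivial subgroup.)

A cyclic subgroup of order d is generated by each of its φ(d) elements of order d, so the cyclic subgroups of order d number (#elements of order d)/φ(d).
Cyclic subgroups by order — order 1: 1; order 2: 1; order 3: 1; order 4: 1; order 6: 1; order 9: 1; order 12: 1; order 18: 1; order 36: 1.
Total: 9.

9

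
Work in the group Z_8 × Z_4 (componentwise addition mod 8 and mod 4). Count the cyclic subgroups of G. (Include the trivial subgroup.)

Group the elements of G by the cyclic subgroup they generate; each cyclic subgroup of order d accounts for φ(d) elements.
Cyclic subgroups by order — order 1: 1; order 2: 3; order 4: 6; order 8: 4.
Total: 14.

14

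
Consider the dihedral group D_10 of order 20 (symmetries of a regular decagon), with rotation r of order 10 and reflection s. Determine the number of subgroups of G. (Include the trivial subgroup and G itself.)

22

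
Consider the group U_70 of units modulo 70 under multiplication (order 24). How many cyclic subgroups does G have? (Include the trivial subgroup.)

12

Group the elements of G by the cyclic subgroup they generate; each cyclic subgroup of order d accounts for φ(d) elements.
Cyclic subgroups by order — order 1: 1; order 2: 3; order 3: 1; order 4: 2; order 6: 3; order 12: 2.
Total: 12.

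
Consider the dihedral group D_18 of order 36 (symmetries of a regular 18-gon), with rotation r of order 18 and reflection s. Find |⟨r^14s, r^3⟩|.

12

|⟨r^14s⟩| = 2 and |⟨r^3⟩| = 6, so |H| is a multiple of lcm(2, 6) = 6 and divides |G| = 36.
Closing under the operation: H = {e, r^3, r^6, r^9, r^12, r^15, r^2s, r^5s, r^8s, r^11s, r^14s, r^17s}, so |H| = 12.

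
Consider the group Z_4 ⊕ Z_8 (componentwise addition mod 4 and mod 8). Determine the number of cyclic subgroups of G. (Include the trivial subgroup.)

A cyclic subgroup of order d is generated by each of its φ(d) elements of order d, so the cyclic subgroups of order d number (#elements of order d)/φ(d).
Cyclic subgroups by order — order 1: 1; order 2: 3; order 4: 6; order 8: 4.
Total: 14.

14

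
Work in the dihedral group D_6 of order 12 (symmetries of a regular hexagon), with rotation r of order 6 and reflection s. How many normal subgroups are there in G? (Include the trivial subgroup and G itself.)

G has 16 subgroups. Checking conjugation-invariance by order — order 1: 1/1 normal; order 2: 1/7 normal; order 3: 1/1 normal; order 4: 0/3 normal; order 6: 3/3 normal; order 12: 1/1 normal.
Total normal subgroups: 7.

7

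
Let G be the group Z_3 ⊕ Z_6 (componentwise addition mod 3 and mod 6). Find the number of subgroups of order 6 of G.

|G| = 18 and 6 | 18, so subgroups of order 6 are possible by Lagrange.
The subgroups of order 6 are: {(0,0), (0,1), (0,2), (0,3), (0,4), (0,5)}; {(0,0), (0,3), (1,0), (1,3), (2,0), (2,3)}; {(0,0), (0,3), (1,1), (1,4), (2,2), (2,5)}; {(0,0), (0,3), (1,2), (1,5), (2,1), (2,4)}.
So G has 4 subgroups of order 6.

4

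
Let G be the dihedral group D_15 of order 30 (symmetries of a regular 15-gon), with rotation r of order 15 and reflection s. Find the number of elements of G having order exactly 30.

0

No element of G has order 30 (even though 30 | 30).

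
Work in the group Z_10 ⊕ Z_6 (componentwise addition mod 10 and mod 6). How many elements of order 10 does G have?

An element (a,b) has order lcm(ord(a), ord(b)); count pairs with lcm equal to 10.
Enumerating gives 12 such elements.

12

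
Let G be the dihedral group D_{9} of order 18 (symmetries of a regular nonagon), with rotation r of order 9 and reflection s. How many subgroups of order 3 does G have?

1

|G| = 18 and 3 | 18, so subgroups of order 3 are possible by Lagrange.
The subgroups of order 3 are: {e, r^3, r^6}.
So G has 1 subgroup of order 3.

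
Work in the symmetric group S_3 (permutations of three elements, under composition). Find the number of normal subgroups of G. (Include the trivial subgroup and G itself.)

G has 6 subgroups. Checking conjugation-invariance by order — order 1: 1/1 normal; order 2: 0/3 normal; order 3: 1/1 normal; order 6: 1/1 normal.
Total normal subgroups: 3.

3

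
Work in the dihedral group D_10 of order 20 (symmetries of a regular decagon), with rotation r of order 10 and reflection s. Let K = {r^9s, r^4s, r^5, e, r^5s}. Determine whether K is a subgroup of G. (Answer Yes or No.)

Closure fails: r^5 · r^5s = s ∉ K. So K is not a subgroup.

No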